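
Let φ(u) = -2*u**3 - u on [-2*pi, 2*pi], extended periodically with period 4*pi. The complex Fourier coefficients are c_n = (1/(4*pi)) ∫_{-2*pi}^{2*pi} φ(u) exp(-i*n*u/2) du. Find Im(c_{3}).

-26/9 + 16*pi**2/3

Since φ is real-valued, Im(c_{3}) = -(1/(4*pi)) ∫_{-2*pi}^{2*pi} φ(u) sin(3*u/2) du = -b_{3}/2.
φ is odd and sin(3*u/2) is odd, so the integrand is even: ∫_{-2*pi}^{2*pi} φ(u) sin(3*u/2) du = 2∫_0^{2*pi} φ(u) sin(3*u/2) du.
Integrating by parts three times (tabular method), an antiderivative of (-2*u**3 - u) sin(3*u/2) is 4*u**3*cos(3*u/2)/3 - 8*u**2*sin(3*u/2)/3 - 26*u*cos(3*u/2)/9 + 52*sin(3*u/2)/27; evaluating from 0 to 2*pi: ∫_{0}^{2*pi} (-2*u**3 - u) sin(3*u/2) du = (4*pi*(13 - 24*pi**2)/9) - (0) = 4*pi*(13 - 24*pi**2)/9.
So ∫_{-2*pi}^{2*pi} φ(u) sin(3*u/2) du = 8*pi*(13 - 24*pi**2)/9.
Hence Im(c_{3}) = (-1/(4*pi))·(8*pi*(13 - 24*pi**2)/9) = -26/9 + 16*pi**2/3.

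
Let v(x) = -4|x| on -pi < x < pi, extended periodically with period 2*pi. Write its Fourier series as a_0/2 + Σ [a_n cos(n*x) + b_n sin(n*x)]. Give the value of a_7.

a_7 = 1/pi ∫_{-pi}^{pi} v(x) cos(7*x) dx.
v is even and cos(7*x) is even, so the integrand is even and a_7 = 2/pi ∫_0^{pi} v(x) cos(7*x) dx.
Integrating by parts (boundary term plus one more integral), an antiderivative of (-4*x) cos(7*x) is -4*x*sin(7*x)/7 - 4*cos(7*x)/49; evaluating from 0 to pi: ∫_{0}^{pi} (-4*x) cos(7*x) dx = (4/49) - (-4/49) = 8/49.
Hence a_7 = (2/pi)·(8/49) = 16/(49*pi).

16/(49*pi)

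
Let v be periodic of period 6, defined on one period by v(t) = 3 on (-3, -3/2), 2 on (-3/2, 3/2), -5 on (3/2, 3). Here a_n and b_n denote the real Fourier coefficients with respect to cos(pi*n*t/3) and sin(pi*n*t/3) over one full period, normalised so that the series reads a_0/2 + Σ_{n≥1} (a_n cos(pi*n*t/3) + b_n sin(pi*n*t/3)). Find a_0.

1

a_0 = 1/3 ∫_{-3}^{3} v(t) dt = 1/3 · (3) = 1.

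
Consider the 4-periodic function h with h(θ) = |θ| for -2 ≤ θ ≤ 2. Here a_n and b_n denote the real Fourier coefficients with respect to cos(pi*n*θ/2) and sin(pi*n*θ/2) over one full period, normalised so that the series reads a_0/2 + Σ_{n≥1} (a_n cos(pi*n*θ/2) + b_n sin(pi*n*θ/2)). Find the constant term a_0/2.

a_0 = 1/2 ∫_{-2}^{2} h(θ) dθ = 1/2 · (4) = 2.
So the constant term a_0/2 = 1.

1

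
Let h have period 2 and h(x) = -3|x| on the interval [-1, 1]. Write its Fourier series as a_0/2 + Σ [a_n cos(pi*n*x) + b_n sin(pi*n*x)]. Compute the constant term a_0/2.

a_0 = ∫_{-1}^{1} h(x) dx = -3.
So the constant term a_0/2 = -3/2.

-3/2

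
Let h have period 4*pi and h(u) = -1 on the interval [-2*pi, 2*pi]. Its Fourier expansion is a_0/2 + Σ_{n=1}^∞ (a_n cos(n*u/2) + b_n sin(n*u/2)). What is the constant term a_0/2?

-1

a_0 = (1/(2*pi)) ∫_{-2*pi}^{2*pi} h(u) du = (1/(2*pi)) · (-4*pi) = -2.
So the constant term a_0/2 = -1.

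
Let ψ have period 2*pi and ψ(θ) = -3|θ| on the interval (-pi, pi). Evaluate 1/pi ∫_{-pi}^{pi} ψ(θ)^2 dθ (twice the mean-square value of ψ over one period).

6*pi**2

1/pi ∫_{-pi}^{pi} ψ(θ)^2 dθ = 1/pi · (6*pi**3) = 6*pi**2.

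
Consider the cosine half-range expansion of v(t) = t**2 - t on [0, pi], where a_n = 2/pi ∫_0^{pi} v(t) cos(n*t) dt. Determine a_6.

a_6 = 2/pi ∫_0^{pi} (t**2 - t) cos(6*t) dt.
Integrating by parts twice (tabular method), an antiderivative of (t**2 - t) cos(6*t) is t**2*sin(6*t)/6 - t*sin(6*t)/6 + t*cos(6*t)/18 - sin(6*t)/108 - cos(6*t)/36; evaluating from 0 to pi: ∫_{0}^{pi} (t**2 - t) cos(6*t) dt = (-1/36 + pi/18) - (-1/36) = pi/18.
Hence a_6 = (2/pi)·(pi/18) = 1/9.

1/9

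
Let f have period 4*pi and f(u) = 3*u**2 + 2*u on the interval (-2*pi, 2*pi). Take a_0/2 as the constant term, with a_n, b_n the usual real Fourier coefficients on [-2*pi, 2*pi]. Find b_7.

b_7 = (1/(2*pi)) ∫_{-2*pi}^{2*pi} f(u) sin(7*u/2) du.
Integrating by parts twice (tabular method), an antiderivative of (3*u**2 + 2*u) sin(7*u/2) is -6*u**2*cos(7*u/2)/7 + 24*u*sin(7*u/2)/49 - 4*u*cos(7*u/2)/7 + 8*sin(7*u/2)/49 + 48*cos(7*u/2)/343; evaluating from -2*pi to 2*pi: ∫_{-2*pi}^{2*pi} (3*u**2 + 2*u) sin(7*u/2) du = (-48/343 + 8*pi/7 + 24*pi**2/7) - (-8*pi/7 - 48/343 + 24*pi**2/7) = 16*pi/7.
Hence b_7 = (1/(2*pi))·(16*pi/7) = 8/7.

8/7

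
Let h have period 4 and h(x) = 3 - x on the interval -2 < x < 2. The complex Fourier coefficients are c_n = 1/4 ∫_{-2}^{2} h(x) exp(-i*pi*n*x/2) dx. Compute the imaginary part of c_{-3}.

Since h is real-valued, Im(c_{-3}) = -1/4 ∫_{-2}^{2} h(x) sin(-3*pi*x/2) dx = b_{3}/2.
Integrating by parts (boundary term plus one more integral), an antiderivative of (3 - x) sin(-3*pi*x/2) is -2*x*cos(3*pi*x/2)/(3*pi) + 4*sin(3*pi*x/2)/(9*pi**2) + 2*cos(3*pi*x/2)/pi; evaluating from -2 to 2: ∫_{-2}^{2} (3 - x) sin(-3*pi*x/2) dx = (-2/(3*pi)) - (-10/(3*pi)) = 8/(3*pi).
Hence Im(c_{-3}) = (-1/4)·(8/(3*pi)) = -2/(3*pi).

-2/(3*pi)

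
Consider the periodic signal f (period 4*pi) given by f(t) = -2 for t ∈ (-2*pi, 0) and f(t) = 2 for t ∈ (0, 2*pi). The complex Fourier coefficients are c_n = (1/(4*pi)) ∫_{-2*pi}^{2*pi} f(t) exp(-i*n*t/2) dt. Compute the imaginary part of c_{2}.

0

Since f is real-valued, Im(c_{2}) = -(1/(4*pi)) ∫_{-2*pi}^{2*pi} f(t) sin(t) dt = -b_{2}/2.
f is odd and sin(t) is odd, so the integrand is even: ∫_{-2*pi}^{2*pi} f(t) sin(t) dt = 2∫_0^{2*pi} f(t) sin(t) dt.
Directly, an antiderivative of (2) sin(t) is -2*cos(t); evaluating from 0 to 2*pi: ∫_{0}^{2*pi} (2) sin(t) dt = (-2) - (-2) = 0.
So ∫_{-2*pi}^{2*pi} f(t) sin(t) dt = 0.
Hence Im(c_{2}) = (-1/(4*pi))·(0) = 0.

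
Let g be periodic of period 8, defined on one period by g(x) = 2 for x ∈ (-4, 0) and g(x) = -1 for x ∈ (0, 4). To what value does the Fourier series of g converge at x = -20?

1/2

x = -20 differs from x = -4 by -2 full period(s), and the series is 8-periodic.
At x = -4 the one-sided limits are g(-4^-) = -1 and g(-4^+) = 2.
By Dirichlet's theorem the series converges to their average, [(-1) + (2)]/2 = 1/2.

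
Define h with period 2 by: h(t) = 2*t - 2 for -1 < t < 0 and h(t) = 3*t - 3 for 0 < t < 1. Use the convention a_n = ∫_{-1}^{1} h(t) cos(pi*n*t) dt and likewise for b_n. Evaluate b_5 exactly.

b_5 = ∫_{-1}^{1} h(t) sin(5*pi*t) dt.
Split the integral at the breakpoints.
Integrating by parts (boundary term plus one more integral), an antiderivative of (2*t - 2) sin(5*pi*t) is -2*t*cos(5*pi*t)/(5*pi) + 2*sin(5*pi*t)/(25*pi**2) + 2*cos(5*pi*t)/(5*pi); evaluating from -1 to 0: ∫_{-1}^{0} (2*t - 2) sin(5*pi*t) dt = (2/(5*pi)) - (-4/(5*pi)) = 6/(5*pi).
Integrating by parts (boundary term plus one more integral), an antiderivative of (3*t - 3) sin(5*pi*t) is -3*t*cos(5*pi*t)/(5*pi) + 3*sin(5*pi*t)/(25*pi**2) + 3*cos(5*pi*t)/(5*pi); evaluating from 0 to 1: ∫_{0}^{1} (3*t - 3) sin(5*pi*t) dt = (0) - (3/(5*pi)) = -3/(5*pi).
Summing the pieces gives b_5 = 3/(5*pi).

3/(5*pi)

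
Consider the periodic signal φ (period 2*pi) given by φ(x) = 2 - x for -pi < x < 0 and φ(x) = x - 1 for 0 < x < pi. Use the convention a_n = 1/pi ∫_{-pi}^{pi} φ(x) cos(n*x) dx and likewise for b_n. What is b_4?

b_4 = 1/pi ∫_{-pi}^{pi} φ(x) sin(4*x) dx.
Split the integral at the breakpoints.
Integrating by parts (boundary term plus one more integral), an antiderivative of (2 - x) sin(4*x) is x*cos(4*x)/4 - sin(4*x)/16 - cos(4*x)/2; evaluating from -pi to 0: ∫_{-pi}^{0} (2 - x) sin(4*x) dx = (-1/2) - (-pi/4 - 1/2) = pi/4.
Integrating by parts (boundary term plus one more integral), an antiderivative of (x - 1) sin(4*x) is -x*cos(4*x)/4 + sin(4*x)/16 + cos(4*x)/4; evaluating from 0 to pi: ∫_{0}^{pi} (x - 1) sin(4*x) dx = (1/4 - pi/4) - (1/4) = -pi/4.
Summing the pieces and multiplying by (1/pi) gives b_4 = 0.

0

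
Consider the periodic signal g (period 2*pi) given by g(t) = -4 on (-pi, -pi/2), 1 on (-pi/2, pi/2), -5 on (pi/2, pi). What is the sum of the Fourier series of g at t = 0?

1

g is continuous at t = 0 with value 1, so the series converges to 1 there.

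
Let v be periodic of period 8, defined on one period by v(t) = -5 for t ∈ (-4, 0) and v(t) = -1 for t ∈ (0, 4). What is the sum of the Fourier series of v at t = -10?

-5

t = -10 differs from t = -2 by -1 full period(s), and the series is 8-periodic.
v is continuous at t = -2 with value -5, so the series converges to -5 there.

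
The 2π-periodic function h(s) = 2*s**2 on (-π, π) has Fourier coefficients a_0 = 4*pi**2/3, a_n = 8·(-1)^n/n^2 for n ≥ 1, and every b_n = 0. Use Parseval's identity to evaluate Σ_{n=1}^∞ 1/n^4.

pi**4/90

Parseval: a_0^2/2 + Σ a_n^2 = (1/π) ∫_{-π}^{π} h(s)^2 ds = 8*pi**4/5.
Subtract a_0^2/2 = 8*pi**4/9: Σ a_n^2 = 32*pi**4/45.
Since a_n^2 = 64/n^4, Σ 1/n^4 = pi**4/90.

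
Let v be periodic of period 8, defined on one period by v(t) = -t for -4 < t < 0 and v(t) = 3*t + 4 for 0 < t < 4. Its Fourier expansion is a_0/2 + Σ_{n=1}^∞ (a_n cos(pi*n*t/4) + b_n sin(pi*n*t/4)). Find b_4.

b_4 = 1/4 ∫_{-4}^{4} v(t) sin(pi*t) dt.
Split the integral at the breakpoints.
Integrating by parts (boundary term plus one more integral), an antiderivative of (-t) sin(pi*t) is t*cos(pi*t)/pi - sin(pi*t)/pi**2; evaluating from -4 to 0: ∫_{-4}^{0} (-t) sin(pi*t) dt = (0) - (-4/pi) = 4/pi.
Integrating by parts (boundary term plus one more integral), an antiderivative of (3*t + 4) sin(pi*t) is -3*t*cos(pi*t)/pi + 3*sin(pi*t)/pi**2 - 4*cos(pi*t)/pi; evaluating from 0 to 4: ∫_{0}^{4} (3*t + 4) sin(pi*t) dt = (-16/pi) - (-4/pi) = -12/pi.
Summing the pieces and multiplying by (1/4) gives b_4 = -2/pi.

-2/pi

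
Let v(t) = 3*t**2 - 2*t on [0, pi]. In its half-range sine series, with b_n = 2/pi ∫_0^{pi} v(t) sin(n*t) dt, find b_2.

b_2 = 2/pi ∫_0^{pi} (3*t**2 - 2*t) sin(2*t) dt.
Integrating by parts twice (tabular method), an antiderivative of (3*t**2 - 2*t) sin(2*t) is -3*t**2*cos(2*t)/2 + 3*t*sin(2*t)/2 + t*cos(2*t) - sin(2*t)/2 + 3*cos(2*t)/4; evaluating from 0 to pi: ∫_{0}^{pi} (3*t**2 - 2*t) sin(2*t) dt = (-3*pi**2/2 + 3/4 + pi) - (3/4) = pi*(2 - 3*pi)/2.
Hence b_2 = (2/pi)·(pi*(2 - 3*pi)/2) = 2 - 3*pi.

2 - 3*pi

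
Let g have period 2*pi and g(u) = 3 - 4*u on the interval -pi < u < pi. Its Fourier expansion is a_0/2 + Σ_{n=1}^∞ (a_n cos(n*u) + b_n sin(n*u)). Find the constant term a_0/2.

a_0 = 1/pi ∫_{-pi}^{pi} g(u) du = 1/pi · (6*pi) = 6.
So the constant term a_0/2 = 3.

3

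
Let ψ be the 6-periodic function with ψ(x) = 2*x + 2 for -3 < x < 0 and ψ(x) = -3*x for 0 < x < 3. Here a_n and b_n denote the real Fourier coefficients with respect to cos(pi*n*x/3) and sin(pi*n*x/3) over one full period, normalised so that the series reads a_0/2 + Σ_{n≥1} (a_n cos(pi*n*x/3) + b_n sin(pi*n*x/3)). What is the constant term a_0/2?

a_0 = 1/3 ∫_{-3}^{3} ψ(x) dx = 1/3 · (-33/2) = -11/2.
So the constant term a_0/2 = -11/4.

-11/4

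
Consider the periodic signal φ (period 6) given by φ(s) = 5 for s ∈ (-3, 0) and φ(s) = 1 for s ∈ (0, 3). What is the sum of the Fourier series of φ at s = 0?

At s = 0 the one-sided limits are φ(0^-) = 5 and φ(0^+) = 1.
By Dirichlet's theorem the series converges to their average, [(5) + (1)]/2 = 3.

3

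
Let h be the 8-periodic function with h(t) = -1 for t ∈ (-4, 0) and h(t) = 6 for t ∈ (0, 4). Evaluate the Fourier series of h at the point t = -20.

5/2

t = -20 differs from t = -4 by -2 full period(s), and the series is 8-periodic.
At t = -4 the one-sided limits are h(-4^-) = 6 and h(-4^+) = -1.
By Dirichlet's theorem the series converges to their average, [(6) + (-1)]/2 = 5/2.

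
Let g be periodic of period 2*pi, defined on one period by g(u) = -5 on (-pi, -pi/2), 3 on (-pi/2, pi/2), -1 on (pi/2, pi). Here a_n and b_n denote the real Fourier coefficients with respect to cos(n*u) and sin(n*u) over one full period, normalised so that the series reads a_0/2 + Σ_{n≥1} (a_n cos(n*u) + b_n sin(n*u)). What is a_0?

0

a_0 = 1/pi ∫_{-pi}^{pi} g(u) du = 1/pi · (0) = 0.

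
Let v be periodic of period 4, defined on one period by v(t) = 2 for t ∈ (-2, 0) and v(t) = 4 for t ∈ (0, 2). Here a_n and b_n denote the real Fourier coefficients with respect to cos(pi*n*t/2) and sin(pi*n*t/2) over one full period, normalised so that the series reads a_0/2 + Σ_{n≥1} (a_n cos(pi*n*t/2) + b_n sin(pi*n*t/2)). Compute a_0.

a_0 = 1/2 ∫_{-2}^{2} v(t) dt = 1/2 · (12) = 6.

6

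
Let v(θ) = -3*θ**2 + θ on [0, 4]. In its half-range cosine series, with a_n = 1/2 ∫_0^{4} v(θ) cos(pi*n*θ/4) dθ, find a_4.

a_4 = 1/2 ∫_0^{4} (-3*θ**2 + θ) cos(pi*θ) dθ.
Integrating by parts twice (tabular method), an antiderivative of (-3*θ**2 + θ) cos(pi*θ) is -3*θ**2*sin(pi*θ)/pi + θ*sin(pi*θ)/pi - 6*θ*cos(pi*θ)/pi**2 + 6*sin(pi*θ)/pi**3 + cos(pi*θ)/pi**2; evaluating from 0 to 4: ∫_{0}^{4} (-3*θ**2 + θ) cos(pi*θ) dθ = (-23/pi**2) - (pi**(-2)) = -24/pi**2.
Hence a_4 = (1/2)·(-24/pi**2) = -12/pi**2.

-12/pi**2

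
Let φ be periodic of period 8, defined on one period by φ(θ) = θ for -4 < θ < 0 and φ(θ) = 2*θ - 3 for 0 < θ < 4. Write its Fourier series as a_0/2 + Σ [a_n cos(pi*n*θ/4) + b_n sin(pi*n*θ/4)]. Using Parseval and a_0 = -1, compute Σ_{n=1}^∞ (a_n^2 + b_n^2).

Parseval: a_0^2/2 + Σ_{n≥1} (a_n^2+b_n^2) = 1/4 ∫_{-4}^{4} φ(θ)^2 dθ = 35/3.
Subtract a_0^2/2 = 1/2: Σ (a_n^2+b_n^2) = 67/6.

67/6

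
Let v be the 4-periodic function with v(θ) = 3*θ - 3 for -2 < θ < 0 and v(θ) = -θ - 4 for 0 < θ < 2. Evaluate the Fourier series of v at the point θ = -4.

-7/2

θ = -4 differs from θ = 0 by -1 full period(s), and the series is 4-periodic.
At θ = 0 the one-sided limits are v(0^-) = -3 and v(0^+) = -4.
By Dirichlet's theorem the series converges to their average, [(-3) + (-4)]/2 = -7/2.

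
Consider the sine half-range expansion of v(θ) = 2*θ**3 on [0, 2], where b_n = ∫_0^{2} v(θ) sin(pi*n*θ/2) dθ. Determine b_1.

b_1 = ∫_0^{2} (2*θ**3) sin(pi*θ/2) dθ.
Integrating by parts three times (tabular method), an antiderivative of (2*θ**3) sin(pi*θ/2) is -4*θ**3*cos(pi*θ/2)/pi + 24*θ**2*sin(pi*θ/2)/pi**2 + 96*θ*cos(pi*θ/2)/pi**3 - 192*sin(pi*θ/2)/pi**4; evaluating from 0 to 2: ∫_{0}^{2} (2*θ**3) sin(pi*θ/2) dθ = (-192/pi**3 + 32/pi) - (0) = -192/pi**3 + 32/pi.
Hence b_1 = -192/pi**3 + 32/pi.

-192/pi**3 + 32/pi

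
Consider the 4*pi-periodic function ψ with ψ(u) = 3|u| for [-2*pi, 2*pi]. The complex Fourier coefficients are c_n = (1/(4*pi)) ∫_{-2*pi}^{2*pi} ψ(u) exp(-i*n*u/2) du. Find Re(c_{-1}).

-12/pi

Since ψ is real-valued, Re(c_{-1}) = (1/(4*pi)) ∫_{-2*pi}^{2*pi} ψ(u) cos(-u/2) du = a_{1}/2.
ψ is even and cos(-u/2) is even, so the integrand is even: ∫_{-2*pi}^{2*pi} ψ(u) cos(-u/2) du = 2∫_0^{2*pi} ψ(u) cos(-u/2) du.
Integrating by parts (boundary term plus one more integral), an antiderivative of (3*u) cos(-u/2) is 6*u*sin(u/2) + 12*cos(u/2); evaluating from 0 to 2*pi: ∫_{0}^{2*pi} (3*u) cos(-u/2) du = (-12) - (12) = -24.
So ∫_{-2*pi}^{2*pi} ψ(u) cos(-u/2) du = -48.
Hence Re(c_{-1}) = (1/(4*pi))·(-48) = -12/pi.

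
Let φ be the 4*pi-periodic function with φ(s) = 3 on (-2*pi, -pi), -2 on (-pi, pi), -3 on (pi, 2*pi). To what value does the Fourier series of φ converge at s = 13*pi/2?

3

s = 13*pi/2 differs from s = -3*pi/2 by 2 full period(s), and the series is 4*pi-periodic.
φ is continuous at s = -3*pi/2 with value 3, so the series converges to 3 there.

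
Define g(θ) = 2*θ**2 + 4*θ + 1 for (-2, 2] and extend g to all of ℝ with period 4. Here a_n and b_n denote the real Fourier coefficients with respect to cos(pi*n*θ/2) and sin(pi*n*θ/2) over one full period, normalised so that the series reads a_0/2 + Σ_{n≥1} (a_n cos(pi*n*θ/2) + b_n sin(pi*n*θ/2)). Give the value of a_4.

a_4 = 1/2 ∫_{-2}^{2} g(θ) cos(2*pi*θ) dθ.
Integrating by parts twice (tabular method), an antiderivative of (2*θ**2 + 4*θ + 1) cos(2*pi*θ) is θ**2*sin(2*pi*θ)/pi + 2*θ*sin(2*pi*θ)/pi + θ*cos(2*pi*θ)/pi**2 - sin(2*pi*θ)/(2*pi**3) + sin(2*pi*θ)/(2*pi) + cos(2*pi*θ)/pi**2; evaluating from -2 to 2: ∫_{-2}^{2} (2*θ**2 + 4*θ + 1) cos(2*pi*θ) dθ = (3/pi**2) - (-1/pi**2) = 4/pi**2.
Hence a_4 = (1/2)·(4/pi**2) = 2/pi**2.

2/pi**2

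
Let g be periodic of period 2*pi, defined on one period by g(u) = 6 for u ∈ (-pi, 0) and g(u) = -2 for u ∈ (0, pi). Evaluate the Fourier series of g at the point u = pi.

2

At u = pi the one-sided limits are g(pi^-) = -2 and g(pi^+) = 6.
By Dirichlet's theorem the series converges to their average, [(-2) + (6)]/2 = 2.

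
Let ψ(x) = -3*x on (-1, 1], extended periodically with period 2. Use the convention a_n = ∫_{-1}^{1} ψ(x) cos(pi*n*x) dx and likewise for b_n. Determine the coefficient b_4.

3/(2*pi)

b_4 = ∫_{-1}^{1} ψ(x) sin(4*pi*x) dx.
ψ is odd and sin(4*pi*x) is odd, so the integrand is even and b_4 = 2 ∫_0^{1} ψ(x) sin(4*pi*x) dx.
Integrating by parts (boundary term plus one more integral), an antiderivative of (-3*x) sin(4*pi*x) is 3*x*cos(4*pi*x)/(4*pi) - 3*sin(4*pi*x)/(16*pi**2); evaluating from 0 to 1: ∫_{0}^{1} (-3*x) sin(4*pi*x) dx = (3/(4*pi)) - (0) = 3/(4*pi).
Hence b_4 = 2·(3/(4*pi)) = 3/(2*pi).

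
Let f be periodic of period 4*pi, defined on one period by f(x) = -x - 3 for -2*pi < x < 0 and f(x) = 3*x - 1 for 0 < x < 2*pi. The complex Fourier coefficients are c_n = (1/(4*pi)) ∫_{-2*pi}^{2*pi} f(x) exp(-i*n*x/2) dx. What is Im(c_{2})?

Since f is real-valued, Im(c_{2}) = -(1/(4*pi)) ∫_{-2*pi}^{2*pi} f(x) sin(x) dx = -b_{2}/2.
Split the integral at the breakpoints.
Integrating by parts (boundary term plus one more integral), an antiderivative of (-x - 3) sin(x) is x*cos(x) - sin(x) + 3*cos(x); evaluating from -2*pi to 0: ∫_{-2*pi}^{0} (-x - 3) sin(x) dx = (3) - (3 - 2*pi) = 2*pi.
Integrating by parts (boundary term plus one more integral), an antiderivative of (3*x - 1) sin(x) is -3*x*cos(x) + 3*sin(x) + cos(x); evaluating from 0 to 2*pi: ∫_{0}^{2*pi} (3*x - 1) sin(x) dx = (1 - 6*pi) - (1) = -6*pi.
So ∫_{-2*pi}^{2*pi} f(x) sin(x) dx = -4*pi.
Hence Im(c_{2}) = (-1/(4*pi))·(-4*pi) = 1.

1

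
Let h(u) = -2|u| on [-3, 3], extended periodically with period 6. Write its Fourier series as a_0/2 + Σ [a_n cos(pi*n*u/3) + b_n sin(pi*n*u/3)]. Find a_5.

a_5 = 1/3 ∫_{-3}^{3} h(u) cos(5*pi*u/3) du.
h is even and cos(5*pi*u/3) is even, so the integrand is even and a_5 = 2/3 ∫_0^{3} h(u) cos(5*pi*u/3) du.
Integrating by parts (boundary term plus one more integral), an antiderivative of (-2*u) cos(5*pi*u/3) is -6*u*sin(5*pi*u/3)/(5*pi) - 18*cos(5*pi*u/3)/(25*pi**2); evaluating from 0 to 3: ∫_{0}^{3} (-2*u) cos(5*pi*u/3) du = (18/(25*pi**2)) - (-18/(25*pi**2)) = 36/(25*pi**2).
Hence a_5 = (2/3)·(36/(25*pi**2)) = 24/(25*pi**2).

24/(25*pi**2)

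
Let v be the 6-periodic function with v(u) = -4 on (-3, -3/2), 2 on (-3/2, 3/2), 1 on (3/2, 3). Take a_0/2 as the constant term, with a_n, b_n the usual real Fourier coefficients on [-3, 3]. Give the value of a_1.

a_1 = 1/3 ∫_{-3}^{3} v(u) cos(pi*u/3) du.
Split the integral at the breakpoints.
Directly, an antiderivative of (-4) cos(pi*u/3) is -12*sin(pi*u/3)/pi; evaluating from -3 to -3/2: ∫_{-3}^{-3/2} (-4) cos(pi*u/3) du = (12/pi) - (0) = 12/pi.
Directly, an antiderivative of (2) cos(pi*u/3) is 6*sin(pi*u/3)/pi; evaluating from -3/2 to 3/2: ∫_{-3/2}^{3/2} (2) cos(pi*u/3) du = (6/pi) - (-6/pi) = 12/pi.
Directly, an antiderivative of (1) cos(pi*u/3) is 3*sin(pi*u/3)/pi; evaluating from 3/2 to 3: ∫_{3/2}^{3} (1) cos(pi*u/3) du = (0) - (3/pi) = -3/pi.
Summing the pieces and multiplying by (1/3) gives a_1 = 7/pi.

7/pi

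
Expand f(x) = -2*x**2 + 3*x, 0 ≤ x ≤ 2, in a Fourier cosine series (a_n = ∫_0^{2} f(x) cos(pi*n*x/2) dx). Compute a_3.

a_3 = ∫_0^{2} (-2*x**2 + 3*x) cos(3*pi*x/2) dx.
Integrating by parts twice (tabular method), an antiderivative of (-2*x**2 + 3*x) cos(3*pi*x/2) is -4*x**2*sin(3*pi*x/2)/(3*pi) + 2*x*sin(3*pi*x/2)/pi - 16*x*cos(3*pi*x/2)/(9*pi**2) + 32*sin(3*pi*x/2)/(27*pi**3) + 4*cos(3*pi*x/2)/(3*pi**2); evaluating from 0 to 2: ∫_{0}^{2} (-2*x**2 + 3*x) cos(3*pi*x/2) dx = (20/(9*pi**2)) - (4/(3*pi**2)) = 8/(9*pi**2).
Hence a_3 = 8/(9*pi**2).

8/(9*pi**2)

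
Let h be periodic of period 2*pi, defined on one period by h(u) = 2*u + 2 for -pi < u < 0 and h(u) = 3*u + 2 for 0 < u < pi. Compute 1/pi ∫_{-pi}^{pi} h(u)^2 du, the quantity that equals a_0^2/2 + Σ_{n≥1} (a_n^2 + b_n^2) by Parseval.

2*pi + 8 + 13*pi**2/3

1/pi ∫_{-pi}^{pi} h(u)^2 du = 1/pi · (pi*(6*pi + 24 + 13*pi**2)/3) = 2*pi + 8 + 13*pi**2/3.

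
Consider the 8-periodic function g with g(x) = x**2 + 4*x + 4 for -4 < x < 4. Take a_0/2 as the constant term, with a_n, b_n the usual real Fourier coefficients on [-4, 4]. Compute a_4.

4/pi**2

a_4 = 1/4 ∫_{-4}^{4} g(x) cos(pi*x) dx.
Integrating by parts twice (tabular method), an antiderivative of (x**2 + 4*x + 4) cos(pi*x) is x**2*sin(pi*x)/pi + 4*x*sin(pi*x)/pi + 2*x*cos(pi*x)/pi**2 - 2*sin(pi*x)/pi**3 + 4*sin(pi*x)/pi + 4*cos(pi*x)/pi**2; evaluating from -4 to 4: ∫_{-4}^{4} (x**2 + 4*x + 4) cos(pi*x) dx = (12/pi**2) - (-4/pi**2) = 16/pi**2.
Hence a_4 = (1/4)·(16/pi**2) = 4/pi**2.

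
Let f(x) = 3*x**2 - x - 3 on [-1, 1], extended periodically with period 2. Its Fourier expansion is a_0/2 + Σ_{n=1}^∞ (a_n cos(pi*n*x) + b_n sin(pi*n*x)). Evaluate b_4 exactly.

1/(2*pi)

b_4 = ∫_{-1}^{1} f(x) sin(4*pi*x) dx.
Integrating by parts twice (tabular method), an antiderivative of (3*x**2 - x - 3) sin(4*pi*x) is -3*x**2*cos(4*pi*x)/(4*pi) + 3*x*sin(4*pi*x)/(8*pi**2) + x*cos(4*pi*x)/(4*pi) - sin(4*pi*x)/(16*pi**2) + 3*cos(4*pi*x)/(32*pi**3) + 3*cos(4*pi*x)/(4*pi); evaluating from -1 to 1: ∫_{-1}^{1} (3*x**2 - x - 3) sin(4*pi*x) dx = ((3 + 8*pi**2)/(32*pi**3)) - ((3 - 8*pi**2)/(32*pi**3)) = 1/(2*pi).
Hence b_4 = 1/(2*pi).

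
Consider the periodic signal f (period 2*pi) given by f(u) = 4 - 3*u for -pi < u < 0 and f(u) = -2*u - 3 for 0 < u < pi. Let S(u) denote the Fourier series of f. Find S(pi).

At u = pi the one-sided limits are f(pi^-) = -2*pi - 3 and f(pi^+) = 4 + 3*pi.
By Dirichlet's theorem the series converges to their average, [(-2*pi - 3) + (4 + 3*pi)]/2 = 1/2 + pi/2.

1/2 + pi/2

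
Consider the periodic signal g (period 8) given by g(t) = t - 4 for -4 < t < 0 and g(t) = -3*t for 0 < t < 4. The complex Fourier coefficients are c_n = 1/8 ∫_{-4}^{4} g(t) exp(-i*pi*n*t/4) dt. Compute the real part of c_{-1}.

16/pi**2

Since g is real-valued, Re(c_{-1}) = 1/8 ∫_{-4}^{4} g(t) cos(-pi*t/4) dt = a_{1}/2.
Split the integral at the breakpoints.
Integrating by parts (boundary term plus one more integral), an antiderivative of (t - 4) cos(-pi*t/4) is 4*t*sin(pi*t/4)/pi - 16*sin(pi*t/4)/pi + 16*cos(pi*t/4)/pi**2; evaluating from -4 to 0: ∫_{-4}^{0} (t - 4) cos(-pi*t/4) dt = (16/pi**2) - (-16/pi**2) = 32/pi**2.
Integrating by parts (boundary term plus one more integral), an antiderivative of (-3*t) cos(-pi*t/4) is -12*t*sin(pi*t/4)/pi - 48*cos(pi*t/4)/pi**2; evaluating from 0 to 4: ∫_{0}^{4} (-3*t) cos(-pi*t/4) dt = (48/pi**2) - (-48/pi**2) = 96/pi**2.
So ∫_{-4}^{4} g(t) cos(-pi*t/4) dt = 128/pi**2.
Hence Re(c_{-1}) = (1/8)·(128/pi**2) = 16/pi**2.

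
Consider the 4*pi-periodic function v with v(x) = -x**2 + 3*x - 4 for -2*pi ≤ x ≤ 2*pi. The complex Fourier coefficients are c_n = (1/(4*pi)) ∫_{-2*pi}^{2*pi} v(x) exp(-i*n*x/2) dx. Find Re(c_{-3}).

Since v is real-valued, Re(c_{-3}) = (1/(4*pi)) ∫_{-2*pi}^{2*pi} v(x) cos(-3*x/2) dx = a_{3}/2.
Integrating by parts twice (tabular method), an antiderivative of (-x**2 + 3*x - 4) cos(-3*x/2) is -2*x**2*sin(3*x/2)/3 + 2*x*sin(3*x/2) - 8*x*cos(3*x/2)/9 - 56*sin(3*x/2)/27 + 4*cos(3*x/2)/3; evaluating from -2*pi to 2*pi: ∫_{-2*pi}^{2*pi} (-x**2 + 3*x - 4) cos(-3*x/2) dx = (-4/3 + 16*pi/9) - (-16*pi/9 - 4/3) = 32*pi/9.
Hence Re(c_{-3}) = (1/(4*pi))·(32*pi/9) = 8/9.

8/9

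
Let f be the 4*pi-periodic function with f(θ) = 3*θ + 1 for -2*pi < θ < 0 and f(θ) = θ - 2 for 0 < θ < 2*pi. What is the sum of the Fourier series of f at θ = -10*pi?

-2*pi - 1/2

θ = -10*pi differs from θ = -2*pi by -2 full period(s), and the series is 4*pi-periodic.
At θ = -2*pi the one-sided limits are f(-2*pi^-) = -2 + 2*pi and f(-2*pi^+) = 1 - 6*pi.
By Dirichlet's theorem the series converges to their average, [(-2 + 2*pi) + (1 - 6*pi)]/2 = -2*pi - 1/2.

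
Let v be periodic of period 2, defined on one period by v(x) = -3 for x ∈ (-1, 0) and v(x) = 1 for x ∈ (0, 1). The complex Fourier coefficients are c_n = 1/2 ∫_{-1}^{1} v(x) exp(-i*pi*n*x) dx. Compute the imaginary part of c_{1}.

Since v is real-valued, Im(c_{1}) = -1/2 ∫_{-1}^{1} v(x) sin(pi*x) dx = -b_{1}/2.
Split the integral at the breakpoints.
Directly, an antiderivative of (-3) sin(pi*x) is 3*cos(pi*x)/pi; evaluating from -1 to 0: ∫_{-1}^{0} (-3) sin(pi*x) dx = (3/pi) - (-3/pi) = 6/pi.
Directly, an antiderivative of (1) sin(pi*x) is -cos(pi*x)/pi; evaluating from 0 to 1: ∫_{0}^{1} (1) sin(pi*x) dx = (1/pi) - (-1/pi) = 2/pi.
So ∫_{-1}^{1} v(x) sin(pi*x) dx = 8/pi.
Hence Im(c_{1}) = (-1/2)·(8/pi) = -4/pi.

-4/pi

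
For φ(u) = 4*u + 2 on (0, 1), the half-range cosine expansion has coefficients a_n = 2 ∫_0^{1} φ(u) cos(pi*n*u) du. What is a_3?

a_3 = 2 ∫_0^{1} (4*u + 2) cos(3*pi*u) du.
Integrating by parts (boundary term plus one more integral), an antiderivative of (4*u + 2) cos(3*pi*u) is 4*u*sin(3*pi*u)/(3*pi) + 2*sin(3*pi*u)/(3*pi) + 4*cos(3*pi*u)/(9*pi**2); evaluating from 0 to 1: ∫_{0}^{1} (4*u + 2) cos(3*pi*u) du = (-4/(9*pi**2)) - (4/(9*pi**2)) = -8/(9*pi**2).
Hence a_3 = 2·(-8/(9*pi**2)) = -16/(9*pi**2).

-16/(9*pi**2)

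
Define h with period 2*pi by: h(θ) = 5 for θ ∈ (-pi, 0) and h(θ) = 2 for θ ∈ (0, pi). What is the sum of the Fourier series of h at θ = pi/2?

h is continuous at θ = pi/2 with value 2, so the series converges to 2 there.

2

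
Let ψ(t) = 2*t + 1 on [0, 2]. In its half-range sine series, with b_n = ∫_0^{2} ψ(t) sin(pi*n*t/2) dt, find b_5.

b_5 = ∫_0^{2} (2*t + 1) sin(5*pi*t/2) dt.
Integrating by parts (boundary term plus one more integral), an antiderivative of (2*t + 1) sin(5*pi*t/2) is -4*t*cos(5*pi*t/2)/(5*pi) + 8*sin(5*pi*t/2)/(25*pi**2) - 2*cos(5*pi*t/2)/(5*pi); evaluating from 0 to 2: ∫_{0}^{2} (2*t + 1) sin(5*pi*t/2) dt = (2/pi) - (-2/(5*pi)) = 12/(5*pi).
Hence b_5 = 12/(5*pi).

12/(5*pi)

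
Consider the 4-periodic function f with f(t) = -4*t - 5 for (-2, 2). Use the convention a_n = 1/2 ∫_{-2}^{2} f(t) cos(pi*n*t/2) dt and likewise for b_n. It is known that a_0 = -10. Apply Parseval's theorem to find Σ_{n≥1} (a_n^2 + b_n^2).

Parseval: a_0^2/2 + Σ_{n≥1} (a_n^2+b_n^2) = 1/2 ∫_{-2}^{2} f(t)^2 dt = 278/3.
Subtract a_0^2/2 = 50: Σ (a_n^2+b_n^2) = 128/3.

128/3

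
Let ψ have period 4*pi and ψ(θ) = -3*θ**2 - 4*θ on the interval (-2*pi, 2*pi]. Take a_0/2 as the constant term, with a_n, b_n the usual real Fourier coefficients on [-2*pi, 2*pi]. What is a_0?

-8*pi**2

a_0 = (1/(2*pi)) ∫_{-2*pi}^{2*pi} ψ(θ) dθ = (1/(2*pi)) · (-16*pi**3) = -8*pi**2.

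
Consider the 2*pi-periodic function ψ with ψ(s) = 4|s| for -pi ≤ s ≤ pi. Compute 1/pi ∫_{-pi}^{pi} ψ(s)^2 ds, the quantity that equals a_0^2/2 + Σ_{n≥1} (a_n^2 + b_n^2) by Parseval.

1/pi ∫_{-pi}^{pi} ψ(s)^2 ds = 1/pi · (32*pi**3/3) = 32*pi**2/3.

32*pi**2/3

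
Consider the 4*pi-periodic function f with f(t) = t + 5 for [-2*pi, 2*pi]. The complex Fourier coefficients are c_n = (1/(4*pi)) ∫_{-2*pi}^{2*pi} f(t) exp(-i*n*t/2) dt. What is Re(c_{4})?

0

Since f is real-valued, Re(c_{4}) = (1/(4*pi)) ∫_{-2*pi}^{2*pi} f(t) cos(2*t) dt = a_{4}/2.
Integrating by parts (boundary term plus one more integral), an antiderivative of (t + 5) cos(2*t) is t*sin(2*t)/2 + 5*sin(2*t)/2 + cos(2*t)/4; evaluating from -2*pi to 2*pi: ∫_{-2*pi}^{2*pi} (t + 5) cos(2*t) dt = (1/4) - (1/4) = 0.
Hence Re(c_{4}) = (1/(4*pi))·(0) = 0.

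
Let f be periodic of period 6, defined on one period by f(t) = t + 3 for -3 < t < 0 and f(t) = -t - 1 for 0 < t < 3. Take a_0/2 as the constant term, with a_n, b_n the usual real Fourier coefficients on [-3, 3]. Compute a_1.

12/pi**2

a_1 = 1/3 ∫_{-3}^{3} f(t) cos(pi*t/3) dt.
Split the integral at the breakpoints.
Integrating by parts (boundary term plus one more integral), an antiderivative of (t + 3) cos(pi*t/3) is 3*t*sin(pi*t/3)/pi + 9*sin(pi*t/3)/pi + 9*cos(pi*t/3)/pi**2; evaluating from -3 to 0: ∫_{-3}^{0} (t + 3) cos(pi*t/3) dt = (9/pi**2) - (-9/pi**2) = 18/pi**2.
Integrating by parts (boundary term plus one more integral), an antiderivative of (-t - 1) cos(pi*t/3) is -3*t*sin(pi*t/3)/pi - 3*sin(pi*t/3)/pi - 9*cos(pi*t/3)/pi**2; evaluating from 0 to 3: ∫_{0}^{3} (-t - 1) cos(pi*t/3) dt = (9/pi**2) - (-9/pi**2) = 18/pi**2.
Summing the pieces and multiplying by (1/3) gives a_1 = 12/pi**2.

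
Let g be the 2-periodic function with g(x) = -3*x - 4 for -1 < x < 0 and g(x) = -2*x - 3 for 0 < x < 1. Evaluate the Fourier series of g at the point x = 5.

x = 5 differs from x = 1 by 2 full period(s), and the series is 2-periodic.
At x = 1 the one-sided limits are g(1^-) = -5 and g(1^+) = -1.
By Dirichlet's theorem the series converges to their average, [(-5) + (-1)]/2 = -3.

-3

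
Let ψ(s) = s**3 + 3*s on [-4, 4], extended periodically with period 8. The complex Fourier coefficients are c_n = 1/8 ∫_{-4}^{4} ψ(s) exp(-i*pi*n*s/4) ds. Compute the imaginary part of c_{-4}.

Since ψ is real-valued, Im(c_{-4}) = -1/8 ∫_{-4}^{4} ψ(s) sin(-pi*s) ds = b_{4}/2.
ψ is odd and sin(-pi*s) is odd, so the integrand is even: ∫_{-4}^{4} ψ(s) sin(-pi*s) ds = 2∫_0^{4} ψ(s) sin(-pi*s) ds.
Integrating by parts three times (tabular method), an antiderivative of (s**3 + 3*s) sin(-pi*s) is s**3*cos(pi*s)/pi - 3*s**2*sin(pi*s)/pi**2 - 6*s*cos(pi*s)/pi**3 + 3*s*cos(pi*s)/pi - 3*sin(pi*s)/pi**2 + 6*sin(pi*s)/pi**4; evaluating from 0 to 4: ∫_{0}^{4} (s**3 + 3*s) sin(-pi*s) ds = (-24/pi**3 + 76/pi) - (0) = -24/pi**3 + 76/pi.
So ∫_{-4}^{4} ψ(s) sin(-pi*s) ds = -48/pi**3 + 152/pi.
Hence Im(c_{-4}) = (-1/8)·(-48/pi**3 + 152/pi) = -19/pi + 6/pi**3.

-19/pi + 6/pi**3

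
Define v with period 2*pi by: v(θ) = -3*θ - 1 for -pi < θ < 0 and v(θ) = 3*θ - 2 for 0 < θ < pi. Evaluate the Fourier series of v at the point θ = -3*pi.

-3/2 + 3*pi

θ = -3*pi differs from θ = -pi by -1 full period(s), and the series is 2*pi-periodic.
At θ = -pi the one-sided limits are v(-pi^-) = -2 + 3*pi and v(-pi^+) = -1 + 3*pi.
By Dirichlet's theorem the series converges to their average, [(-2 + 3*pi) + (-1 + 3*pi)]/2 = -3/2 + 3*pi.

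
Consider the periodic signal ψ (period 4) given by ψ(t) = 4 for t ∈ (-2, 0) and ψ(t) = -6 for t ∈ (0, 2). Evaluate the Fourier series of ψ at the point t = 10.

t = 10 differs from t = 2 by 2 full period(s), and the series is 4-periodic.
At t = 2 the one-sided limits are ψ(2^-) = -6 and ψ(2^+) = 4.
By Dirichlet's theorem the series converges to their average, [(-6) + (4)]/2 = -1.

-1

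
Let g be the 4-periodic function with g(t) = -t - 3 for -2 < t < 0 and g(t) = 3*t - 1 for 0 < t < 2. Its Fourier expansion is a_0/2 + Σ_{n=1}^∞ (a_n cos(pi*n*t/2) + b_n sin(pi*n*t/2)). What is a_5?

a_5 = 1/2 ∫_{-2}^{2} g(t) cos(5*pi*t/2) dt.
Split the integral at the breakpoints.
Integrating by parts (boundary term plus one more integral), an antiderivative of (-t - 3) cos(5*pi*t/2) is -2*t*sin(5*pi*t/2)/(5*pi) - 6*sin(5*pi*t/2)/(5*pi) - 4*cos(5*pi*t/2)/(25*pi**2); evaluating from -2 to 0: ∫_{-2}^{0} (-t - 3) cos(5*pi*t/2) dt = (-4/(25*pi**2)) - (4/(25*pi**2)) = -8/(25*pi**2).
Integrating by parts (boundary term plus one more integral), an antiderivative of (3*t - 1) cos(5*pi*t/2) is 6*t*sin(5*pi*t/2)/(5*pi) - 2*sin(5*pi*t/2)/(5*pi) + 12*cos(5*pi*t/2)/(25*pi**2); evaluating from 0 to 2: ∫_{0}^{2} (3*t - 1) cos(5*pi*t/2) dt = (-12/(25*pi**2)) - (12/(25*pi**2)) = -24/(25*pi**2).
Summing the pieces and multiplying by (1/2) gives a_5 = -16/(25*pi**2).

-16/(25*pi**2)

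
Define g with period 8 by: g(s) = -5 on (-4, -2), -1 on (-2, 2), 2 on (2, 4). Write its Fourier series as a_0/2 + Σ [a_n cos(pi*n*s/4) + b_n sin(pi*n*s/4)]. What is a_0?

-5/2

a_0 = 1/4 ∫_{-4}^{4} g(s) ds = 1/4 · (-10) = -5/2.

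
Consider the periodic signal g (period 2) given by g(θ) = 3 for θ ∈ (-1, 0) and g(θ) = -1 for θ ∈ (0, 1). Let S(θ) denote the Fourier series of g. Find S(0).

At θ = 0 the one-sided limits are g(0^-) = 3 and g(0^+) = -1.
By Dirichlet's theorem the series converges to their average, [(3) + (-1)]/2 = 1.

1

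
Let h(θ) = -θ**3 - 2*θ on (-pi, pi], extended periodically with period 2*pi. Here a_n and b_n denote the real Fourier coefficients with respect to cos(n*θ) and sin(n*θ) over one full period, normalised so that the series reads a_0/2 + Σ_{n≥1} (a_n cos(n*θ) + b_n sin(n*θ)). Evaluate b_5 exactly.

b_5 = 1/pi ∫_{-pi}^{pi} h(θ) sin(5*θ) dθ.
h is odd and sin(5*θ) is odd, so the integrand is even and b_5 = 2/pi ∫_0^{pi} h(θ) sin(5*θ) dθ.
Integrating by parts three times (tabular method), an antiderivative of (-θ**3 - 2*θ) sin(5*θ) is θ**3*cos(5*θ)/5 - 3*θ**2*sin(5*θ)/25 + 44*θ*cos(5*θ)/125 - 44*sin(5*θ)/625; evaluating from 0 to pi: ∫_{0}^{pi} (-θ**3 - 2*θ) sin(5*θ) dθ = (-pi*(44 + 25*pi**2)/125) - (0) = -pi*(44 + 25*pi**2)/125.
Hence b_5 = (2/pi)·(-pi*(44 + 25*pi**2)/125) = -2*pi**2/5 - 88/125.

-2*pi**2/5 - 88/125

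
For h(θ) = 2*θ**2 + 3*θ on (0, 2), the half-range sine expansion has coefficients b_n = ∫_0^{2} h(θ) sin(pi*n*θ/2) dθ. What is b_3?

b_3 = ∫_0^{2} (2*θ**2 + 3*θ) sin(3*pi*θ/2) dθ.
Integrating by parts twice (tabular method), an antiderivative of (2*θ**2 + 3*θ) sin(3*pi*θ/2) is -4*θ**2*cos(3*pi*θ/2)/(3*pi) + 16*θ*sin(3*pi*θ/2)/(9*pi**2) - 2*θ*cos(3*pi*θ/2)/pi + 4*sin(3*pi*θ/2)/(3*pi**2) + 32*cos(3*pi*θ/2)/(27*pi**3); evaluating from 0 to 2: ∫_{0}^{2} (2*θ**2 + 3*θ) sin(3*pi*θ/2) dθ = (4*(-8 + 63*pi**2)/(27*pi**3)) - (32/(27*pi**3)) = 4*(-16 + 63*pi**2)/(27*pi**3).
Hence b_3 = 4*(-16 + 63*pi**2)/(27*pi**3).

4*(-16 + 63*pi**2)/(27*pi**3)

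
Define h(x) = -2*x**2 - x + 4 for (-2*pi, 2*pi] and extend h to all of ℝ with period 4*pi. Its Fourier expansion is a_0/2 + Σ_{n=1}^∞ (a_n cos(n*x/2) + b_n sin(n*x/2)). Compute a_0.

8 - 16*pi**2/3

a_0 = (1/(2*pi)) ∫_{-2*pi}^{2*pi} h(x) dx = (1/(2*pi)) · (-32*pi**3/3 + 16*pi) = 8 - 16*pi**2/3.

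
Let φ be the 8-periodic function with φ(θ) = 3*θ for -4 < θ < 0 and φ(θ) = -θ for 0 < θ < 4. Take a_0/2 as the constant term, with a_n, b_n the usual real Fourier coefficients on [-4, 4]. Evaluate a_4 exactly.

a_4 = 1/4 ∫_{-4}^{4} φ(θ) cos(pi*θ) dθ.
Split the integral at the breakpoints.
Integrating by parts (boundary term plus one more integral), an antiderivative of (3*θ) cos(pi*θ) is 3*θ*sin(pi*θ)/pi + 3*cos(pi*θ)/pi**2; evaluating from -4 to 0: ∫_{-4}^{0} (3*θ) cos(pi*θ) dθ = (3/pi**2) - (3/pi**2) = 0.
Integrating by parts (boundary term plus one more integral), an antiderivative of (-θ) cos(pi*θ) is -θ*sin(pi*θ)/pi - cos(pi*θ)/pi**2; evaluating from 0 to 4: ∫_{0}^{4} (-θ) cos(pi*θ) dθ = (-1/pi**2) - (-1/pi**2) = 0.
Summing the pieces and multiplying by (1/4) gives a_4 = 0.

0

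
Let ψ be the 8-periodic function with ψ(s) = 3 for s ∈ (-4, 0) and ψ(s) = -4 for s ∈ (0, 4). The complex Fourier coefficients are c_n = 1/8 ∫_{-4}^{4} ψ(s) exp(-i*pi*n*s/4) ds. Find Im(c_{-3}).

Since ψ is real-valued, Im(c_{-3}) = -1/8 ∫_{-4}^{4} ψ(s) sin(-3*pi*s/4) ds = b_{3}/2.
Split the integral at the breakpoints.
Directly, an antiderivative of (3) sin(-3*pi*s/4) is 4*cos(3*pi*s/4)/pi; evaluating from -4 to 0: ∫_{-4}^{0} (3) sin(-3*pi*s/4) ds = (4/pi) - (-4/pi) = 8/pi.
Directly, an antiderivative of (-4) sin(-3*pi*s/4) is -16*cos(3*pi*s/4)/(3*pi); evaluating from 0 to 4: ∫_{0}^{4} (-4) sin(-3*pi*s/4) ds = (16/(3*pi)) - (-16/(3*pi)) = 32/(3*pi).
So ∫_{-4}^{4} ψ(s) sin(-3*pi*s/4) ds = 56/(3*pi).
Hence Im(c_{-3}) = (-1/8)·(56/(3*pi)) = -7/(3*pi).

-7/(3*pi)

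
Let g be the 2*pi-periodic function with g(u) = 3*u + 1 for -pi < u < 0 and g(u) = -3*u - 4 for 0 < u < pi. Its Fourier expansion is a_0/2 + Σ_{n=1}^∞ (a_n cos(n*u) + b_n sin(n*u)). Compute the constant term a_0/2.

a_0 = 1/pi ∫_{-pi}^{pi} g(u) du = 1/pi · (-3*pi*(1 + pi)) = -3*pi - 3.
So the constant term a_0/2 = -3*pi/2 - 3/2.

-3*pi/2 - 3/2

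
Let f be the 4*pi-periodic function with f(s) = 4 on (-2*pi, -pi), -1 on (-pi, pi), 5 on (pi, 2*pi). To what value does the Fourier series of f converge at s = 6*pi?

s = 6*pi differs from s = 2*pi by 1 full period(s), and the series is 4*pi-periodic.
At s = 2*pi the one-sided limits are f(2*pi^-) = 5 and f(2*pi^+) = 4.
By Dirichlet's theorem the series converges to their average, [(5) + (4)]/2 = 9/2.

9/2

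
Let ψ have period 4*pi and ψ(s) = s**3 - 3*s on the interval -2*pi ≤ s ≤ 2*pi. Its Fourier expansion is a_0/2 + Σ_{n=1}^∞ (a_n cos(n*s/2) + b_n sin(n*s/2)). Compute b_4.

9/2 - 4*pi**2

b_4 = (1/(2*pi)) ∫_{-2*pi}^{2*pi} ψ(s) sin(2*s) ds.
ψ is odd and sin(2*s) is odd, so the integrand is even and b_4 = 1/pi ∫_0^{2*pi} ψ(s) sin(2*s) ds.
Integrating by parts three times (tabular method), an antiderivative of (s**3 - 3*s) sin(2*s) is -s**3*cos(2*s)/2 + 3*s**2*sin(2*s)/4 + 9*s*cos(2*s)/4 - 9*sin(2*s)/8; evaluating from 0 to 2*pi: ∫_{0}^{2*pi} (s**3 - 3*s) sin(2*s) ds = (pi*(9 - 8*pi**2)/2) - (0) = pi*(9 - 8*pi**2)/2.
Hence b_4 = (1/pi)·(pi*(9 - 8*pi**2)/2) = 9/2 - 4*pi**2.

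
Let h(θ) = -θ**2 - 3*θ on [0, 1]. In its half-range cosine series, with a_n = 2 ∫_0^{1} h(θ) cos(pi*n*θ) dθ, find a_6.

a_6 = 2 ∫_0^{1} (-θ**2 - 3*θ) cos(6*pi*θ) dθ.
Integrating by parts twice (tabular method), an antiderivative of (-θ**2 - 3*θ) cos(6*pi*θ) is -θ**2*sin(6*pi*θ)/(6*pi) - θ*sin(6*pi*θ)/(2*pi) - θ*cos(6*pi*θ)/(18*pi**2) + sin(6*pi*θ)/(108*pi**3) - cos(6*pi*θ)/(12*pi**2); evaluating from 0 to 1: ∫_{0}^{1} (-θ**2 - 3*θ) cos(6*pi*θ) dθ = (-5/(36*pi**2)) - (-1/(12*pi**2)) = -1/(18*pi**2).
Hence a_6 = 2·(-1/(18*pi**2)) = -1/(9*pi**2).

-1/(9*pi**2)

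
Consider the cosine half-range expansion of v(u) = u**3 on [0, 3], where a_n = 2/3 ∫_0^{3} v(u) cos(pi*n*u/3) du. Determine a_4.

81/(8*pi**2)

a_4 = 2/3 ∫_0^{3} (u**3) cos(4*pi*u/3) du.
Integrating by parts three times (tabular method), an antiderivative of (u**3) cos(4*pi*u/3) is 3*u**3*sin(4*pi*u/3)/(4*pi) + 27*u**2*cos(4*pi*u/3)/(16*pi**2) - 81*u*sin(4*pi*u/3)/(32*pi**3) - 243*cos(4*pi*u/3)/(128*pi**4); evaluating from 0 to 3: ∫_{0}^{3} (u**3) cos(4*pi*u/3) du = (243*(-1 + 8*pi**2)/(128*pi**4)) - (-243/(128*pi**4)) = 243/(16*pi**2).
Hence a_4 = (2/3)·(243/(16*pi**2)) = 81/(8*pi**2).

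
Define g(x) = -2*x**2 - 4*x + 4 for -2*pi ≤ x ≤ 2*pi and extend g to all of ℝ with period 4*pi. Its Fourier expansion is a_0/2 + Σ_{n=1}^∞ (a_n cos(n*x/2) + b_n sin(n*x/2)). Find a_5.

a_5 = (1/(2*pi)) ∫_{-2*pi}^{2*pi} g(x) cos(5*x/2) dx.
Integrating by parts twice (tabular method), an antiderivative of (-2*x**2 - 4*x + 4) cos(5*x/2) is -4*x**2*sin(5*x/2)/5 - 8*x*sin(5*x/2)/5 - 16*x*cos(5*x/2)/25 + 232*sin(5*x/2)/125 - 16*cos(5*x/2)/25; evaluating from -2*pi to 2*pi: ∫_{-2*pi}^{2*pi} (-2*x**2 - 4*x + 4) cos(5*x/2) dx = (16/25 + 32*pi/25) - (16/25 - 32*pi/25) = 64*pi/25.
Hence a_5 = (1/(2*pi))·(64*pi/25) = 32/25.

32/25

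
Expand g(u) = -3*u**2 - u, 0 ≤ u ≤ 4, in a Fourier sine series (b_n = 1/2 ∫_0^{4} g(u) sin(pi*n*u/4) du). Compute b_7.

b_7 = 1/2 ∫_0^{4} (-3*u**2 - u) sin(7*pi*u/4) du.
Integrating by parts twice (tabular method), an antiderivative of (-3*u**2 - u) sin(7*pi*u/4) is 12*u**2*cos(7*pi*u/4)/(7*pi) - 96*u*sin(7*pi*u/4)/(49*pi**2) + 4*u*cos(7*pi*u/4)/(7*pi) - 16*sin(7*pi*u/4)/(49*pi**2) - 384*cos(7*pi*u/4)/(343*pi**3); evaluating from 0 to 4: ∫_{0}^{4} (-3*u**2 - u) sin(7*pi*u/4) du = (16*(24 - 637*pi**2)/(343*pi**3)) - (-384/(343*pi**3)) = 16*(48 - 637*pi**2)/(343*pi**3).
Hence b_7 = (1/2)·(16*(48 - 637*pi**2)/(343*pi**3)) = 8*(48 - 637*pi**2)/(343*pi**3).

8*(48 - 637*pi**2)/(343*pi**3)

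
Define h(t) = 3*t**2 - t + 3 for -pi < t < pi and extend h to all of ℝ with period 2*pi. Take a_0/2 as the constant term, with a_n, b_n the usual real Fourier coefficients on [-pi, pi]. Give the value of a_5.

a_5 = 1/pi ∫_{-pi}^{pi} h(t) cos(5*t) dt.
Integrating by parts twice (tabular method), an antiderivative of (3*t**2 - t + 3) cos(5*t) is 3*t**2*sin(5*t)/5 - t*sin(5*t)/5 + 6*t*cos(5*t)/25 + 69*sin(5*t)/125 - cos(5*t)/25; evaluating from -pi to pi: ∫_{-pi}^{pi} (3*t**2 - t + 3) cos(5*t) dt = (1/25 - 6*pi/25) - (1/25 + 6*pi/25) = -12*pi/25.
Hence a_5 = (1/pi)·(-12*pi/25) = -12/25.

-12/25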